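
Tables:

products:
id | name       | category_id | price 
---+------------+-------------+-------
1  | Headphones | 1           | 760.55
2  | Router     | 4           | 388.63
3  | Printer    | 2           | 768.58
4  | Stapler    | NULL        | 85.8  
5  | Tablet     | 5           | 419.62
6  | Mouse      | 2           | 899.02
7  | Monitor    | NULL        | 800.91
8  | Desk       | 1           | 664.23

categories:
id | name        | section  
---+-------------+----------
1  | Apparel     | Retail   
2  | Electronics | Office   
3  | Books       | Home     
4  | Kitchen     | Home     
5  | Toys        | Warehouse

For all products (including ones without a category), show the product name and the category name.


LEFT JOIN keeps every row from products (the left table); where category_id has no match in categories, the category columns become NULL. Walk through each product:
  - product 1 (Headphones): category_id=1 -> matches Apparel
  - product 2 (Router): category_id=4 -> matches Kitchen
  - product 3 (Printer): category_id=2 -> matches Electronics
  - product 4 (Stapler): category_id=NULL, no match -> kept with NULL
  - product 5 (Tablet): category_id=5 -> matches Toys
  - product 6 (Mouse): category_id=2 -> matches Electronics
  - product 7 (Monitor): category_id=NULL, no match -> kept with NULL
  - product 8 (Desk): category_id=1 -> matches Apparel
All 8 rows appear; 2 have NULL category.

SQL:
SELECT a.name, b.name AS category
FROM products a
LEFT JOIN categories b ON a.category_id = b.id

Result:
name       | category   
-----------+------------
Headphones | Apparel    
Router     | Kitchen    
Printer    | Electronics
Stapler    | NULL       
Tablet     | Toys       
Mouse      | Electronics
Monitor    | NULL       
Desk       | Apparel    


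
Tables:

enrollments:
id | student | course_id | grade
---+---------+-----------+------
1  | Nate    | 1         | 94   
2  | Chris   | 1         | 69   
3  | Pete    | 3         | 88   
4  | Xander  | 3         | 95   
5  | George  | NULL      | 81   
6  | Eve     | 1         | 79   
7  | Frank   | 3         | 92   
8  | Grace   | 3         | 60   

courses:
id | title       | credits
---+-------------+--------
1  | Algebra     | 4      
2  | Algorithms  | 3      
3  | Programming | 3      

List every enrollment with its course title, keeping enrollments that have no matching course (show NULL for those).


LEFT JOIN keeps every row from enrollments (the left table); where course_id has no match in courses, the course columns become NULL. Walk through each enrollment:
  - enrollment 1 (Nate): course_id=1 -> matches Algebra
  - enrollment 2 (Chris): course_id=1 -> matches Algebra
  - enrollment 3 (Pete): course_id=3 -> matches Programming
  - enrollment 4 (Xander): course_id=3 -> matches Programming
  - enrollment 5 (George): course_id=NULL, no match -> kept with NULL
  - enrollment 6 (Eve): course_id=1 -> matches Algebra
  - enrollment 7 (Frank): course_id=3 -> matches Programming
  - enrollment 8 (Grace): course_id=3 -> matches Programming
All 8 rows appear; 1 has NULL course.

SQL:
SELECT a.student, b.title AS course
FROM enrollments a
LEFT JOIN courses b ON a.course_id = b.id

Result:
student | course     
--------+------------
Nate    | Algebra    
Chris   | Algebra    
Pete    | Programming
Xander  | Programming
George  | NULL       
Eve     | Algebra    
Frank   | Programming
Grace   | Programming


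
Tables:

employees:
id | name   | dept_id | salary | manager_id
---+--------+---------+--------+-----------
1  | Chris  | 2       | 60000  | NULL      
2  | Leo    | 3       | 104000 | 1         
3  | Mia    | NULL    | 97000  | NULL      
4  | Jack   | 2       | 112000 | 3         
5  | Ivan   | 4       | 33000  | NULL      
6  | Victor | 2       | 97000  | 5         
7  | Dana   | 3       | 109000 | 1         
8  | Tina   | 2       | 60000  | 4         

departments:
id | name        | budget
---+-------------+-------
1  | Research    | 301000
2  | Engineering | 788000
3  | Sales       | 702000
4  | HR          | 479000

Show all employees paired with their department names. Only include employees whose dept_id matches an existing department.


INNER JOIN keeps only employees rows whose dept_id matches an id in departments. Walk through each employee:
  - employee 1 (Chris): dept_id=2 -> matches Engineering
  - employee 2 (Leo): dept_id=3 -> matches Sales
  - employee 3 (Mia): dept_id=NULL, no match -> dropped
  - employee 4 (Jack): dept_id=2 -> matches Engineering
  - employee 5 (Ivan): dept_id=4 -> matches HR
  - employee 6 (Victor): dept_id=2 -> matches Engineering
  - employee 7 (Dana): dept_id=3 -> matches Sales
  - employee 8 (Tina): dept_id=2 -> matches Engineering
So 1 of 8 rows is dropped.

SQL:
SELECT a.name, b.name AS department
FROM employees a
INNER JOIN departments b ON a.dept_id = b.id

Result:
name   | department 
-------+------------
Chris  | Engineering
Leo    | Sales      
Jack   | Engineering
Ivan   | HR         
Victor | Engineering
Dana   | Sales      
Tina   | Engineering


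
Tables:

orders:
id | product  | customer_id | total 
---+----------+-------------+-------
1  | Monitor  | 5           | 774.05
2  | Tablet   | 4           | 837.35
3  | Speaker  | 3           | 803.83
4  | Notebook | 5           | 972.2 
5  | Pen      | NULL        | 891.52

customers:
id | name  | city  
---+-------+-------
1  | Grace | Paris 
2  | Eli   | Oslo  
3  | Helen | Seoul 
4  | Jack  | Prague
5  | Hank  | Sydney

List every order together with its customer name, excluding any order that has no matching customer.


INNER JOIN keeps only orders rows whose customer_id matches an id in customers. Walk through each order:
  - order 1 (Monitor): customer_id=5 -> matches Hank
  - order 2 (Tablet): customer_id=4 -> matches Jack
  - order 3 (Speaker): customer_id=3 -> matches Helen
  - order 4 (Notebook): customer_id=5 -> matches Hank
  - order 5 (Pen): customer_id=NULL, no match -> dropped
So 1 of 5 rows is dropped.

SQL:
SELECT a.product, b.name AS customer
FROM orders a
INNER JOIN customers b ON a.customer_id = b.id

Result:
product  | customer
---------+---------
Monitor  | Hank    
Tablet   | Jack    
Speaker  | Helen   
Notebook | Hank    


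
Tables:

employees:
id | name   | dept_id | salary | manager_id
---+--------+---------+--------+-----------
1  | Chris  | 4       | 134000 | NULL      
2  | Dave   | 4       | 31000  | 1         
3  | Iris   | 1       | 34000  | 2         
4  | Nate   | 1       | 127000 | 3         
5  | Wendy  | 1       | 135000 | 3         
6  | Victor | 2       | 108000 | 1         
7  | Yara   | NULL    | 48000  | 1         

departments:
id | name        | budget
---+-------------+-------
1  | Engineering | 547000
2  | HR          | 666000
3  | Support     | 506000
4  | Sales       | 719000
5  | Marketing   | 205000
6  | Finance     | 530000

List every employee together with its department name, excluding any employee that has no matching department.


INNER JOIN keeps only employees rows whose dept_id matches an id in departments. Walk through each employee:
  - employee 1 (Chris): dept_id=4 -> matches Sales
  - employee 2 (Dave): dept_id=4 -> matches Sales
  - employee 3 (Iris): dept_id=1 -> matches Engineering
  - employee 4 (Nate): dept_id=1 -> matches Engineering
  - employee 5 (Wendy): dept_id=1 -> matches Engineering
  - employee 6 (Victor): dept_id=2 -> matches HR
  - employee 7 (Yara): dept_id=NULL, no match -> dropped
So 1 of 7 rows is dropped.

SQL:
SELECT a.name, b.name AS department
FROM employees a
INNER JOIN departments b ON a.dept_id = b.id

Result:
name   | department 
-------+------------
Chris  | Sales      
Dave   | Sales      
Iris   | Engineering
Nate   | Engineering
Wendy  | Engineering
Victor | HR         


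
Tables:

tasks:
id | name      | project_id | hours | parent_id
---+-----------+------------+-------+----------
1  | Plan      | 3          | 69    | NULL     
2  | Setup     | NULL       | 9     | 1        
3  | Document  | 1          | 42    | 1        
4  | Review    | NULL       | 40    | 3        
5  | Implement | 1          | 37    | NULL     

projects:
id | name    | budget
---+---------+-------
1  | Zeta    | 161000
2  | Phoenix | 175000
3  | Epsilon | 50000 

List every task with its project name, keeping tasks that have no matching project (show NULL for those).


LEFT JOIN keeps every row from tasks (the left table); where project_id has no match in projects, the project columns become NULL. Walk through each task:
  - task 1 (Plan): project_id=3 -> matches Epsilon
  - task 2 (Setup): project_id=NULL, no match -> kept with NULL
  - task 3 (Document): project_id=1 -> matches Zeta
  - task 4 (Review): project_id=NULL, no match -> kept with NULL
  - task 5 (Implement): project_id=1 -> matches Zeta
All 5 rows appear; 2 have NULL project.

SQL:
SELECT a.name, b.name AS project
FROM tasks a
LEFT JOIN projects b ON a.project_id = b.id

Result:
name      | project
----------+--------
Plan      | Epsilon
Setup     | NULL   
Document  | Zeta   
Review    | NULL   
Implement | Zeta   


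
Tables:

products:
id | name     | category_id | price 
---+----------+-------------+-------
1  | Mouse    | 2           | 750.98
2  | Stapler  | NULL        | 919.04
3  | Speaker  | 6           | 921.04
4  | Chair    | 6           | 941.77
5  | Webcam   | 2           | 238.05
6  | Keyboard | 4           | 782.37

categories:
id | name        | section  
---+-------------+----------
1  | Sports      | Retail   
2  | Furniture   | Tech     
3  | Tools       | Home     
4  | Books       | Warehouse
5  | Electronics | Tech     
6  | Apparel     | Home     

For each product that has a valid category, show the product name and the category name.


INNER JOIN keeps only products rows whose category_id matches an id in categories. Walk through each product:
  - product 1 (Mouse): category_id=2 -> matches Furniture
  - product 2 (Stapler): category_id=NULL, no match -> dropped
  - product 3 (Speaker): category_id=6 -> matches Apparel
  - product 4 (Chair): category_id=6 -> matches Apparel
  - product 5 (Webcam): category_id=2 -> matches Furniture
  - product 6 (Keyboard): category_id=4 -> matches Books
So 1 of 6 rows is dropped.

SQL:
SELECT a.name, b.name AS category
FROM products a
INNER JOIN categories b ON a.category_id = b.id

Result:
name     | category 
---------+----------
Mouse    | Furniture
Speaker  | Apparel  
Chair    | Apparel  
Webcam   | Furniture
Keyboard | Books    


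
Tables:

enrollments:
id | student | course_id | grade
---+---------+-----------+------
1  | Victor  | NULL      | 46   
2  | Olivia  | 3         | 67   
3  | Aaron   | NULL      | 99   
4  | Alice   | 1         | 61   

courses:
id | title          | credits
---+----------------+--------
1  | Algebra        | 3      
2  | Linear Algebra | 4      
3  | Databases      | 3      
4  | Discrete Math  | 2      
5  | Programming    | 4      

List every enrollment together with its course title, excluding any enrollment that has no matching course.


INNER JOIN keeps only enrollments rows whose course_id matches an id in courses. Walk through each enrollment:
  - enrollment 1 (Victor): course_id=NULL, no match -> dropped
  - enrollment 2 (Olivia): course_id=3 -> matches Databases
  - enrollment 3 (Aaron): course_id=NULL, no match -> dropped
  - enrollment 4 (Alice): course_id=1 -> matches Algebra
So 2 of 4 rows are dropped.

SQL:
SELECT a.student, b.title AS course
FROM enrollments a
INNER JOIN courses b ON a.course_id = b.id

Result:
student | course   
--------+----------
Olivia  | Databases
Alice   | Algebra  


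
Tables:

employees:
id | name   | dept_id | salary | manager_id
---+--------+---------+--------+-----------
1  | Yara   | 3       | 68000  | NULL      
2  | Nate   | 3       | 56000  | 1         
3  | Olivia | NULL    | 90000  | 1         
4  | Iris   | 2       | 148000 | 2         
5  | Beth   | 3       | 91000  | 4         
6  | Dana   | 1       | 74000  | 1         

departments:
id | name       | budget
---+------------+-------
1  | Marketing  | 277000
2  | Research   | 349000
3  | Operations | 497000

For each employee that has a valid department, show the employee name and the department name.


INNER JOIN keeps only employees rows whose dept_id matches an id in departments. Walk through each employee:
  - employee 1 (Yara): dept_id=3 -> matches Operations
  - employee 2 (Nate): dept_id=3 -> matches Operations
  - employee 3 (Olivia): dept_id=NULL, no match -> dropped
  - employee 4 (Iris): dept_id=2 -> matches Research
  - employee 5 (Beth): dept_id=3 -> matches Operations
  - employee 6 (Dana): dept_id=1 -> matches Marketing
So 1 of 6 rows is dropped.

SQL:
SELECT a.name, b.name AS department
FROM employees a
INNER JOIN departments b ON a.dept_id = b.id

Result:
name | department
-----+-----------
Yara | Operations
Nate | Operations
Iris | Research  
Beth | Operations
Dana | Marketing 


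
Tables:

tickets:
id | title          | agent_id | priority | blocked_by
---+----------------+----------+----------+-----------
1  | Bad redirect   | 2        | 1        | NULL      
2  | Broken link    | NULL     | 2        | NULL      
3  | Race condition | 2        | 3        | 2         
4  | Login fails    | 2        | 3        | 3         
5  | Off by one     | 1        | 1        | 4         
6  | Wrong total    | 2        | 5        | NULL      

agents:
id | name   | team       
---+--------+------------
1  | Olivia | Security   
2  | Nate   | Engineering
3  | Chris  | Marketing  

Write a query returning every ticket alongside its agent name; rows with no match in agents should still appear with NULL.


LEFT JOIN keeps every row from tickets (the left table); where agent_id has no match in agents, the agent columns become NULL. Walk through each ticket:
  - ticket 1 (Bad redirect): agent_id=2 -> matches Nate
  - ticket 2 (Broken link): agent_id=NULL, no match -> kept with NULL
  - ticket 3 (Race condition): agent_id=2 -> matches Nate
  - ticket 4 (Login fails): agent_id=2 -> matches Nate
  - ticket 5 (Off by one): agent_id=1 -> matches Olivia
  - ticket 6 (Wrong total): agent_id=2 -> matches Nate
All 6 rows appear; 1 has NULL agent.

SQL:
SELECT a.title, b.name AS agent
FROM tickets a
LEFT JOIN agents b ON a.agent_id = b.id

Result:
title          | agent 
---------------+-------
Bad redirect   | Nate  
Broken link    | NULL  
Race condition | Nate  
Login fails    | Nate  
Off by one     | Olivia
Wrong total    | Nate  


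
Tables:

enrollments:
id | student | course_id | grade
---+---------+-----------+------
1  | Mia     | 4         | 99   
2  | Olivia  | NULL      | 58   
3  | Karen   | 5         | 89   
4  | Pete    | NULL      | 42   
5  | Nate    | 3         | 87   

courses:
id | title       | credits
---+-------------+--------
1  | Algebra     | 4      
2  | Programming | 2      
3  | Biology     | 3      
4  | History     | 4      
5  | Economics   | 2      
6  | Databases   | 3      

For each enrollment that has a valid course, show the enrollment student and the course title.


INNER JOIN keeps only enrollments rows whose course_id matches an id in courses. Walk through each enrollment:
  - enrollment 1 (Mia): course_id=4 -> matches History
  - enrollment 2 (Olivia): course_id=NULL, no match -> dropped
  - enrollment 3 (Karen): course_id=5 -> matches Economics
  - enrollment 4 (Pete): course_id=NULL, no match -> dropped
  - enrollment 5 (Nate): course_id=3 -> matches Biology
So 2 of 5 rows are dropped.

SQL:
SELECT a.student, b.title AS course
FROM enrollments a
INNER JOIN courses b ON a.course_id = b.id

Result:
student | course   
--------+----------
Mia     | History  
Karen   | Economics
Nate    | Biology  


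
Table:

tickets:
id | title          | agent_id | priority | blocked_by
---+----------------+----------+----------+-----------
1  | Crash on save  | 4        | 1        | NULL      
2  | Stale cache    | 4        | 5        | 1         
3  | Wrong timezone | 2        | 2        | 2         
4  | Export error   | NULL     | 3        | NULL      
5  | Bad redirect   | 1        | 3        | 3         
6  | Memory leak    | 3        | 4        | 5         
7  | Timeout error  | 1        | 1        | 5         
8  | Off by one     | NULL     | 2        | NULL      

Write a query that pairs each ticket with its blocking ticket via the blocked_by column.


This is a self-join: tickets is joined to a second copy of itself, matching each row's blocked_by to another row's id. Use LEFT JOIN so rows with blocked_by=NULL are kept.
  - ticket 1 (Crash on save): blocked_by=NULL -> NULL
  - ticket 2 (Stale cache): blocked_by=1 -> Crash on save
  - ticket 3 (Wrong timezone): blocked_by=2 -> Stale cache
  - ticket 4 (Export error): blocked_by=NULL -> NULL
  - ticket 5 (Bad redirect): blocked_by=3 -> Wrong timezone
  - ticket 6 (Memory leak): blocked_by=5 -> Bad redirect
  - ticket 7 (Timeout error): blocked_by=5 -> Bad redirect
  - ticket 8 (Off by one): blocked_by=NULL -> NULL

SQL:
SELECT a.title AS item, b.title AS blocked_by
FROM tickets a
LEFT JOIN tickets b ON a.blocked_by = b.id

Result:
item           | blocked_by    
---------------+---------------
Crash on save  | NULL          
Stale cache    | Crash on save 
Wrong timezone | Stale cache   
Export error   | NULL          
Bad redirect   | Wrong timezone
Memory leak    | Bad redirect  
Timeout error  | Bad redirect  
Off by one     | NULL          


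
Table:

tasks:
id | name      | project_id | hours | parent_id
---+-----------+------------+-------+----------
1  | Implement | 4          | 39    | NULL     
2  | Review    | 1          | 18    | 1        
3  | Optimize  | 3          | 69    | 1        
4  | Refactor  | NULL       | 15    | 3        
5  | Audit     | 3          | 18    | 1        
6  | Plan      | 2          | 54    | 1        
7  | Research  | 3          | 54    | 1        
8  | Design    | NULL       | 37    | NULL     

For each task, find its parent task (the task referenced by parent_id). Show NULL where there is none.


This is a self-join: tasks is joined to a second copy of itself, matching each row's parent_id to another row's id. Use LEFT JOIN so rows with parent_id=NULL are kept.
  - task 1 (Implement): parent_id=NULL -> NULL
  - task 2 (Review): parent_id=1 -> Implement
  - task 3 (Optimize): parent_id=1 -> Implement
  - task 4 (Refactor): parent_id=3 -> Optimize
  - task 5 (Audit): parent_id=1 -> Implement
  - task 6 (Plan): parent_id=1 -> Implement
  - task 7 (Research): parent_id=1 -> Implement
  - task 8 (Design): parent_id=NULL -> NULL

SQL:
SELECT a.name AS item, b.name AS parent
FROM tasks a
LEFT JOIN tasks b ON a.parent_id = b.id

Result:
item      | parent   
----------+----------
Implement | NULL     
Review    | Implement
Optimize  | Implement
Refactor  | Optimize 
Audit     | Implement
Plan      | Implement
Research  | Implement
Design    | NULL     


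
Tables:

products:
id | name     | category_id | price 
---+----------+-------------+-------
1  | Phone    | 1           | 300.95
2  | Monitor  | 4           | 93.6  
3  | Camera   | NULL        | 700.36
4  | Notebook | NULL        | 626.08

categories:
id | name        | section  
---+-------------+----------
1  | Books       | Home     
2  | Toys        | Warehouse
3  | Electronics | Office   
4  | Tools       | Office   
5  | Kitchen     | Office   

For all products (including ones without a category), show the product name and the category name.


LEFT JOIN keeps every row from products (the left table); where category_id has no match in categories, the category columns become NULL. Walk through each product:
  - product 1 (Phone): category_id=1 -> matches Books
  - product 2 (Monitor): category_id=4 -> matches Tools
  - product 3 (Camera): category_id=NULL, no match -> kept with NULL
  - product 4 (Notebook): category_id=NULL, no match -> kept with NULL
All 4 rows appear; 2 have NULL category.

SQL:
SELECT a.name, b.name AS category
FROM products a
LEFT JOIN categories b ON a.category_id = b.id

Result:
name     | category
---------+---------
Phone    | Books   
Monitor  | Tools   
Camera   | NULL    
Notebook | NULL    


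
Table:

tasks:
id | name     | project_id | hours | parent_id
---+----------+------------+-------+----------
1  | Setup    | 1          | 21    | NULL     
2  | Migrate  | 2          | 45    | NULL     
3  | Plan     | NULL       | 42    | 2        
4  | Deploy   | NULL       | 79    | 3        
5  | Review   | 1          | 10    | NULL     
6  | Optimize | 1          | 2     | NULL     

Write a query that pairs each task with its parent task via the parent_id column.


This is a self-join: tasks is joined to a second copy of itself, matching each row's parent_id to another row's id. Use LEFT JOIN so rows with parent_id=NULL are kept.
  - task 1 (Setup): parent_id=NULL -> NULL
  - task 2 (Migrate): parent_id=NULL -> NULL
  - task 3 (Plan): parent_id=2 -> Migrate
  - task 4 (Deploy): parent_id=3 -> Plan
  - task 5 (Review): parent_id=NULL -> NULL
  - task 6 (Optimize): parent_id=NULL -> NULL

SQL:
SELECT a.name AS item, b.name AS parent
FROM tasks a
LEFT JOIN tasks b ON a.parent_id = b.id

Result:
item     | parent 
---------+--------
Setup    | NULL   
Migrate  | NULL   
Plan     | Migrate
Deploy   | Plan   
Review   | NULL   
Optimize | NULL   


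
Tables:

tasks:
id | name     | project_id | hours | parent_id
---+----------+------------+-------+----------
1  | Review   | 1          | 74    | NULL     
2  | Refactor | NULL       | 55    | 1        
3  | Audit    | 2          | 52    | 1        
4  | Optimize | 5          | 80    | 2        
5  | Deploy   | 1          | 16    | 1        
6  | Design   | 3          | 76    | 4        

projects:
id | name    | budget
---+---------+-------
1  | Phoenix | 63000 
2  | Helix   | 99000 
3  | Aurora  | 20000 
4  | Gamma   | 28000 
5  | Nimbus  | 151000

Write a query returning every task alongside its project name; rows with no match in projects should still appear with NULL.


LEFT JOIN keeps every row from tasks (the left table); where project_id has no match in projects, the project columns become NULL. Walk through each task:
  - task 1 (Review): project_id=1 -> matches Phoenix
  - task 2 (Refactor): project_id=NULL, no match -> kept with NULL
  - task 3 (Audit): project_id=2 -> matches Helix
  - task 4 (Optimize): project_id=5 -> matches Nimbus
  - task 5 (Deploy): project_id=1 -> matches Phoenix
  - task 6 (Design): project_id=3 -> matches Aurora
All 6 rows appear; 1 has NULL project.

SQL:
SELECT a.name, b.name AS project
FROM tasks a
LEFT JOIN projects b ON a.project_id = b.id

Result:
name     | project
---------+--------
Review   | Phoenix
Refactor | NULL   
Audit    | Helix  
Optimize | Nimbus 
Deploy   | Phoenix
Design   | Aurora 


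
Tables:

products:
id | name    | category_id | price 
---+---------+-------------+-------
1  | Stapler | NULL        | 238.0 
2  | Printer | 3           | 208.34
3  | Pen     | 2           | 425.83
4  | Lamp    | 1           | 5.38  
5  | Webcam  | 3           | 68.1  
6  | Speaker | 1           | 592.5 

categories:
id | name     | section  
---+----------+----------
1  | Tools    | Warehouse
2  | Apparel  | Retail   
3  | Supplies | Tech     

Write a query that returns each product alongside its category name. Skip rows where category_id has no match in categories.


INNER JOIN keeps only products rows whose category_id matches an id in categories. Walk through each product:
  - product 1 (Stapler): category_id=NULL, no match -> dropped
  - product 2 (Printer): category_id=3 -> matches Supplies
  - product 3 (Pen): category_id=2 -> matches Apparel
  - product 4 (Lamp): category_id=1 -> matches Tools
  - product 5 (Webcam): category_id=3 -> matches Supplies
  - product 6 (Speaker): category_id=1 -> matches Tools
So 1 of 6 rows is dropped.

SQL:
SELECT a.name, b.name AS category
FROM products a
INNER JOIN categories b ON a.category_id = b.id

Result:
name    | category
--------+---------
Printer | Supplies
Pen     | Apparel 
Lamp    | Tools   
Webcam  | Supplies
Speaker | Tools   


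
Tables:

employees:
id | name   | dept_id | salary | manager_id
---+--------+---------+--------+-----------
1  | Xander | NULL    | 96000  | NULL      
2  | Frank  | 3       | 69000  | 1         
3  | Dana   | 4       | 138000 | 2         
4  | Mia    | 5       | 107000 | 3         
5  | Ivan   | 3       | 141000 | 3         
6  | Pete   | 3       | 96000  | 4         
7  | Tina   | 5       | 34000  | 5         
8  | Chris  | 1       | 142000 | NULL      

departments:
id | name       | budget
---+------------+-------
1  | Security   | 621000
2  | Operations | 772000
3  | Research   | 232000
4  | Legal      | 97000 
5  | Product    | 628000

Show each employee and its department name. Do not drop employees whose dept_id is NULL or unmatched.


LEFT JOIN keeps every row from employees (the left table); where dept_id has no match in departments, the department columns become NULL. Walk through each employee:
  - employee 1 (Xander): dept_id=NULL, no match -> kept with NULL
  - employee 2 (Frank): dept_id=3 -> matches Research
  - employee 3 (Dana): dept_id=4 -> matches Legal
  - employee 4 (Mia): dept_id=5 -> matches Product
  - employee 5 (Ivan): dept_id=3 -> matches Research
  - employee 6 (Pete): dept_id=3 -> matches Research
  - employee 7 (Tina): dept_id=5 -> matches Product
  - employee 8 (Chris): dept_id=1 -> matches Security
All 8 rows appear; 1 has NULL department.

SQL:
SELECT a.name, b.name AS department
FROM employees a
LEFT JOIN departments b ON a.dept_id = b.id

Result:
name   | department
-------+-----------
Xander | NULL      
Frank  | Research  
Dana   | Legal     
Mia    | Product   
Ivan   | Research  
Pete   | Research  
Tina   | Product   
Chris  | Security  


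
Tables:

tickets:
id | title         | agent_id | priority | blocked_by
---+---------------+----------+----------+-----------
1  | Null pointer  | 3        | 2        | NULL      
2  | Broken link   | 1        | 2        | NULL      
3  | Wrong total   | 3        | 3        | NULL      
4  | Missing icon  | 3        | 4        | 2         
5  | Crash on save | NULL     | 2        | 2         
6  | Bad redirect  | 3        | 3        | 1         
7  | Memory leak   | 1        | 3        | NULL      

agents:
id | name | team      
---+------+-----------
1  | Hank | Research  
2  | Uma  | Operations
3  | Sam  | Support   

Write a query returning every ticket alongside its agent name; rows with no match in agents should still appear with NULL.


LEFT JOIN keeps every row from tickets (the left table); where agent_id has no match in agents, the agent columns become NULL. Walk through each ticket:
  - ticket 1 (Null pointer): agent_id=3 -> matches Sam
  - ticket 2 (Broken link): agent_id=1 -> matches Hank
  - ticket 3 (Wrong total): agent_id=3 -> matches Sam
  - ticket 4 (Missing icon): agent_id=3 -> matches Sam
  - ticket 5 (Crash on save): agent_id=NULL, no match -> kept with NULL
  - ticket 6 (Bad redirect): agent_id=3 -> matches Sam
  - ticket 7 (Memory leak): agent_id=1 -> matches Hank
All 7 rows appear; 1 has NULL agent.

SQL:
SELECT a.title, b.name AS agent
FROM tickets a
LEFT JOIN agents b ON a.agent_id = b.id

Result:
title         | agent
--------------+------
Null pointer  | Sam  
Broken link   | Hank 
Wrong total   | Sam  
Missing icon  | Sam  
Crash on save | NULL 
Bad redirect  | Sam  
Memory leak   | Hank 


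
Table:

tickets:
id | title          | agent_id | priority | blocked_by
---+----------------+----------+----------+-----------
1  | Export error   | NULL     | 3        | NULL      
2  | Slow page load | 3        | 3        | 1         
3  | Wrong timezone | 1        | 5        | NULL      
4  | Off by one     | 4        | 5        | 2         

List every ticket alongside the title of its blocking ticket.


This is a self-join: tickets is joined to a second copy of itself, matching each row's blocked_by to another row's id. Use LEFT JOIN so rows with blocked_by=NULL are kept.
  - ticket 1 (Export error): blocked_by=NULL -> NULL
  - ticket 2 (Slow page load): blocked_by=1 -> Export error
  - ticket 3 (Wrong timezone): blocked_by=NULL -> NULL
  - ticket 4 (Off by one): blocked_by=2 -> Slow page load

SQL:
SELECT a.title AS item, b.title AS blocked_by
FROM tickets a
LEFT JOIN tickets b ON a.blocked_by = b.id

Result:
item           | blocked_by    
---------------+---------------
Export error   | NULL          
Slow page load | Export error  
Wrong timezone | NULL          
Off by one     | Slow page load


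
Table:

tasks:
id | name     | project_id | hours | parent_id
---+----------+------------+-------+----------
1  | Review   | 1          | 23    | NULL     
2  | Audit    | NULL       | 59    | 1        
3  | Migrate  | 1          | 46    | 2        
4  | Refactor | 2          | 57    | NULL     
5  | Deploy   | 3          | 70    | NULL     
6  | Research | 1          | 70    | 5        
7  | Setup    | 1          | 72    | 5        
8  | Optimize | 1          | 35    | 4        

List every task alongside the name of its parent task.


This is a self-join: tasks is joined to a second copy of itself, matching each row's parent_id to another row's id. Use LEFT JOIN so rows with parent_id=NULL are kept.
  - task 1 (Review): parent_id=NULL -> NULL
  - task 2 (Audit): parent_id=1 -> Review
  - task 3 (Migrate): parent_id=2 -> Audit
  - task 4 (Refactor): parent_id=NULL -> NULL
  - task 5 (Deploy): parent_id=NULL -> NULL
  - task 6 (Research): parent_id=5 -> Deploy
  - task 7 (Setup): parent_id=5 -> Deploy
  - task 8 (Optimize): parent_id=4 -> Refactor

SQL:
SELECT a.name AS item, b.name AS parent
FROM tasks a
LEFT JOIN tasks b ON a.parent_id = b.id

Result:
item     | parent  
---------+---------
Review   | NULL    
Audit    | Review  
Migrate  | Audit   
Refactor | NULL    
Deploy   | NULL    
Research | Deploy  
Setup    | Deploy  
Optimize | Refactor


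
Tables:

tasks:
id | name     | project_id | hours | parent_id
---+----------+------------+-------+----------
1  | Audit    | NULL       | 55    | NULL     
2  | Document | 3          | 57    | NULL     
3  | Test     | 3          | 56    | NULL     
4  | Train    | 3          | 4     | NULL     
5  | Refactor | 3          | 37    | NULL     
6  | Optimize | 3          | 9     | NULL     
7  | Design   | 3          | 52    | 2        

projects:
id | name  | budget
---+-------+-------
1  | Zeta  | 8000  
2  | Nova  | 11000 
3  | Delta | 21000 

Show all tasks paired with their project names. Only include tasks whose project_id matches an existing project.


INNER JOIN keeps only tasks rows whose project_id matches an id in projects. Walk through each task:
  - task 1 (Audit): project_id=NULL, no match -> dropped
  - task 2 (Document): project_id=3 -> matches Delta
  - task 3 (Test): project_id=3 -> matches Delta
  - task 4 (Train): project_id=3 -> matches Delta
  - task 5 (Refactor): project_id=3 -> matches Delta
  - task 6 (Optimize): project_id=3 -> matches Delta
  - task 7 (Design): project_id=3 -> matches Delta
So 1 of 7 rows is dropped.

SQL:
SELECT a.name, b.name AS project
FROM tasks a
INNER JOIN projects b ON a.project_id = b.id

Result:
name     | project
---------+--------
Document | Delta  
Test     | Delta  
Train    | Delta  
Refactor | Delta  
Optimize | Delta  
Design   | Delta  


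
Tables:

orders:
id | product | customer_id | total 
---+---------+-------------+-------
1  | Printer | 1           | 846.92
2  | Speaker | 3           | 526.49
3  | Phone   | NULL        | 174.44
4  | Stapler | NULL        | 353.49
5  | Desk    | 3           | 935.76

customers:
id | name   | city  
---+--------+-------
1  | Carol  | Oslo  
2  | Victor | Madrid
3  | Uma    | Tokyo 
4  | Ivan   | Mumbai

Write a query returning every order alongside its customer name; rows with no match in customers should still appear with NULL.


LEFT JOIN keeps every row from orders (the left table); where customer_id has no match in customers, the customer columns become NULL. Walk through each order:
  - order 1 (Printer): customer_id=1 -> matches Carol
  - order 2 (Speaker): customer_id=3 -> matches Uma
  - order 3 (Phone): customer_id=NULL, no match -> kept with NULL
  - order 4 (Stapler): customer_id=NULL, no match -> kept with NULL
  - order 5 (Desk): customer_id=3 -> matches Uma
All 5 rows appear; 2 have NULL customer.

SQL:
SELECT a.product, b.name AS customer
FROM orders a
LEFT JOIN customers b ON a.customer_id = b.id

Result:
product | customer
--------+---------
Printer | Carol   
Speaker | Uma     
Phone   | NULL    
Stapler | NULL    
Desk    | Uma     


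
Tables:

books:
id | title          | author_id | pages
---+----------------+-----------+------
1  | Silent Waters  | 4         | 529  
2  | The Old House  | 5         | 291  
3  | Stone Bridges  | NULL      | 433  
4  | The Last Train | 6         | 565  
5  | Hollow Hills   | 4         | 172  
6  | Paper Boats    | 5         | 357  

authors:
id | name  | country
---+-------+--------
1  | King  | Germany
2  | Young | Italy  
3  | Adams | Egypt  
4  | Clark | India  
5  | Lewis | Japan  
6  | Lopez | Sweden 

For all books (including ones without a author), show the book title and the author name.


LEFT JOIN keeps every row from books (the left table); where author_id has no match in authors, the author columns become NULL. Walk through each book:
  - book 1 (Silent Waters): author_id=4 -> matches Clark
  - book 2 (The Old House): author_id=5 -> matches Lewis
  - book 3 (Stone Bridges): author_id=NULL, no match -> kept with NULL
  - book 4 (The Last Train): author_id=6 -> matches Lopez
  - book 5 (Hollow Hills): author_id=4 -> matches Clark
  - book 6 (Paper Boats): author_id=5 -> matches Lewis
All 6 rows appear; 1 has NULL author.

SQL:
SELECT a.title, b.name AS author
FROM books a
LEFT JOIN authors b ON a.author_id = b.id

Result:
title          | author
---------------+-------
Silent Waters  | Clark 
The Old House  | Lewis 
Stone Bridges  | NULL  
The Last Train | Lopez 
Hollow Hills   | Clark 
Paper Boats    | Lewis 


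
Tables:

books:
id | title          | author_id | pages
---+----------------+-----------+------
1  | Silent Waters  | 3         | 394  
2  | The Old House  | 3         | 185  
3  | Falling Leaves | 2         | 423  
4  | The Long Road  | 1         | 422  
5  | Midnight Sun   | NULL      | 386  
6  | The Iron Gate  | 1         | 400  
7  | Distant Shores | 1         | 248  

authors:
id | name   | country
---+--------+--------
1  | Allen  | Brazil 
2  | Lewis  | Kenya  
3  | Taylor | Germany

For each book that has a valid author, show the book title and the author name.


INNER JOIN keeps only books rows whose author_id matches an id in authors. Walk through each book:
  - book 1 (Silent Waters): author_id=3 -> matches Taylor
  - book 2 (The Old House): author_id=3 -> matches Taylor
  - book 3 (Falling Leaves): author_id=2 -> matches Lewis
  - book 4 (The Long Road): author_id=1 -> matches Allen
  - book 5 (Midnight Sun): author_id=NULL, no match -> dropped
  - book 6 (The Iron Gate): author_id=1 -> matches Allen
  - book 7 (Distant Shores): author_id=1 -> matches Allen
So 1 of 7 rows is dropped.

SQL:
SELECT a.title, b.name AS author
FROM books a
INNER JOIN authors b ON a.author_id = b.id

Result:
title          | author
---------------+-------
Silent Waters  | Taylor
The Old House  | Taylor
Falling Leaves | Lewis 
The Long Road  | Allen 
The Iron Gate  | Allen 
Distant Shores | Allen 


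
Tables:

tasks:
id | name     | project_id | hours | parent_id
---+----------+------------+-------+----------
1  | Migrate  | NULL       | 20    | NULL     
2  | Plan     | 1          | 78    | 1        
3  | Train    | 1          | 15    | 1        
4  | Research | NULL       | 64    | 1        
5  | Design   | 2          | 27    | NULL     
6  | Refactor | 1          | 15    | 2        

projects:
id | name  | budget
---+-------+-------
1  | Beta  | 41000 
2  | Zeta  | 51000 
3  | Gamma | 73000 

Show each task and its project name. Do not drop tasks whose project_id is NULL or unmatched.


LEFT JOIN keeps every row from tasks (the left table); where project_id has no match in projects, the project columns become NULL. Walk through each task:
  - task 1 (Migrate): project_id=NULL, no match -> kept with NULL
  - task 2 (Plan): project_id=1 -> matches Beta
  - task 3 (Train): project_id=1 -> matches Beta
  - task 4 (Research): project_id=NULL, no match -> kept with NULL
  - task 5 (Design): project_id=2 -> matches Zeta
  - task 6 (Refactor): project_id=1 -> matches Beta
All 6 rows appear; 2 have NULL project.

SQL:
SELECT a.name, b.name AS project
FROM tasks a
LEFT JOIN projects b ON a.project_id = b.id

Result:
name     | project
---------+--------
Migrate  | NULL   
Plan     | Beta   
Train    | Beta   
Research | NULL   
Design   | Zeta   
Refactor | Beta   


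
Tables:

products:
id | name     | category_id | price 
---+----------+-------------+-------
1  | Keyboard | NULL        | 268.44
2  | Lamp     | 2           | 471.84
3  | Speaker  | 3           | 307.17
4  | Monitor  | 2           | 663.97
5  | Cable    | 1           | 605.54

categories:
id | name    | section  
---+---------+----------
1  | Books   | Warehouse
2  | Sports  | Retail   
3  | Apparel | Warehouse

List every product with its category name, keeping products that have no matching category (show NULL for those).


LEFT JOIN keeps every row from products (the left table); where category_id has no match in categories, the category columns become NULL. Walk through each product:
  - product 1 (Keyboard): category_id=NULL, no match -> kept with NULL
  - product 2 (Lamp): category_id=2 -> matches Sports
  - product 3 (Speaker): category_id=3 -> matches Apparel
  - product 4 (Monitor): category_id=2 -> matches Sports
  - product 5 (Cable): category_id=1 -> matches Books
All 5 rows appear; 1 has NULL category.

SQL:
SELECT a.name, b.name AS category
FROM products a
LEFT JOIN categories b ON a.category_id = b.id

Result:
name     | category
---------+---------
Keyboard | NULL    
Lamp     | Sports  
Speaker  | Apparel 
Monitor  | Sports  
Cable    | Books   


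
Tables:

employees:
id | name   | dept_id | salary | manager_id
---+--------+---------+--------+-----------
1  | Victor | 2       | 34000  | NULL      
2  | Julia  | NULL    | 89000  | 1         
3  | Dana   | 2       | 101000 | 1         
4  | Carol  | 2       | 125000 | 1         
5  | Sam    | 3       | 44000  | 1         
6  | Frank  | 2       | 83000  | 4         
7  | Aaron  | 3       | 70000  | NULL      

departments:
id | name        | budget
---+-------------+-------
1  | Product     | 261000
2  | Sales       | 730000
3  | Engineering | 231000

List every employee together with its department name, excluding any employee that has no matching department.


INNER JOIN keeps only employees rows whose dept_id matches an id in departments. Walk through each employee:
  - employee 1 (Victor): dept_id=2 -> matches Sales
  - employee 2 (Julia): dept_id=NULL, no match -> dropped
  - employee 3 (Dana): dept_id=2 -> matches Sales
  - employee 4 (Carol): dept_id=2 -> matches Sales
  - employee 5 (Sam): dept_id=3 -> matches Engineering
  - employee 6 (Frank): dept_id=2 -> matches Sales
  - employee 7 (Aaron): dept_id=3 -> matches Engineering
So 1 of 7 rows is dropped.

SQL:
SELECT a.name, b.name AS department
FROM employees a
INNER JOIN departments b ON a.dept_id = b.id

Result:
name   | department 
-------+------------
Victor | Sales      
Dana   | Sales      
Carol  | Sales      
Sam    | Engineering
Frank  | Sales      
Aaron  | Engineering


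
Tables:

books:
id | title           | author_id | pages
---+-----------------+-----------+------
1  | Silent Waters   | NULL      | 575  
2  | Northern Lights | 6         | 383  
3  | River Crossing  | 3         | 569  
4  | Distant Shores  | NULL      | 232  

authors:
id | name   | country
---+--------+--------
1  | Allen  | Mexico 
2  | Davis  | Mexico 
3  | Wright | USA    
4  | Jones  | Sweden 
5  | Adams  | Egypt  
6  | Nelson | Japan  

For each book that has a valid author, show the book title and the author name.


INNER JOIN keeps only books rows whose author_id matches an id in authors. Walk through each book:
  - book 1 (Silent Waters): author_id=NULL, no match -> dropped
  - book 2 (Northern Lights): author_id=6 -> matches Nelson
  - book 3 (River Crossing): author_id=3 -> matches Wright
  - book 4 (Distant Shores): author_id=NULL, no match -> dropped
So 2 of 4 rows are dropped.

SQL:
SELECT a.title, b.name AS author
FROM books a
INNER JOIN authors b ON a.author_id = b.id

Result:
title           | author
----------------+-------
Northern Lights | Nelson
River Crossing  | Wright
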